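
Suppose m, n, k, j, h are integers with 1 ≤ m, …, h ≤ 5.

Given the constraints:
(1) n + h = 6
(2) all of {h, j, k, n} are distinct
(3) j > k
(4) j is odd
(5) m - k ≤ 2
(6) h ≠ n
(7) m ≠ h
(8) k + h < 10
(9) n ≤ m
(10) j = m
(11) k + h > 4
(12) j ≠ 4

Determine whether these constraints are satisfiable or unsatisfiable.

Satisfiable

One satisfying assignment is m = 5, n = 2, k = 3, j = 5, h = 4.
For the less obvious constraints — constraint 1: n + h = 6; constraint 5: m - k = 2 — and the others hold by inspection.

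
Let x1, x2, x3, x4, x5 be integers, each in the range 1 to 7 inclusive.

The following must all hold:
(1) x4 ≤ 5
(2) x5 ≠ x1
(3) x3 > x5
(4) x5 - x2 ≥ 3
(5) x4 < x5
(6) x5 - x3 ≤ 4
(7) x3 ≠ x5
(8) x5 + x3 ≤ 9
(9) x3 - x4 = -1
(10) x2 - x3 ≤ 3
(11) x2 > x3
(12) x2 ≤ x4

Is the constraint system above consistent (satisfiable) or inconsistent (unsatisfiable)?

Constraints 3, 5, 11, and 12 give x3 < x2, x2 ≤ x4, x4 < x5, x5 < x3. Chaining: x3 < x2 ≤ x4 < x5 < x3, which forces x3 < x3 — impossible.

Unsatisfiable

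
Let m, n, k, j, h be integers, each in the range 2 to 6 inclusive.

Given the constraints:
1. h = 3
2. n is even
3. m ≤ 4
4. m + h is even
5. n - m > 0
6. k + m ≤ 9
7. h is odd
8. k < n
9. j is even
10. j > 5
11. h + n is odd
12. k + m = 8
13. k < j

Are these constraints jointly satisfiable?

Try m = 3, n = 6, k = 5, j = 6, h = 3.
Check constraint 5: n - m = 3; constraint 6: k + m = 8; constraint 12: k + m = 8. The remaining constraints are straightforward to verify.

Satisfiable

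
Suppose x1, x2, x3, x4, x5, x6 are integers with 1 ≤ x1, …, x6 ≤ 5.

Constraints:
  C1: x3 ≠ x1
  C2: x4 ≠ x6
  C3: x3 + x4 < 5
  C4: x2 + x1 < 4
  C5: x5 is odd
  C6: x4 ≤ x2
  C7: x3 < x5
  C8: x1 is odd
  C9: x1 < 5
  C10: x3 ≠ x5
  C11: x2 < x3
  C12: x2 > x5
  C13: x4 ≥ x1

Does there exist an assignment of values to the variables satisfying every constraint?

Constraints 7, 11, and 12 give x3 < x5, x5 < x2, x2 < x3. Chaining: x3 < x5 < x2 < x3, which forces x3 < x3 — impossible.

Unsatisfiable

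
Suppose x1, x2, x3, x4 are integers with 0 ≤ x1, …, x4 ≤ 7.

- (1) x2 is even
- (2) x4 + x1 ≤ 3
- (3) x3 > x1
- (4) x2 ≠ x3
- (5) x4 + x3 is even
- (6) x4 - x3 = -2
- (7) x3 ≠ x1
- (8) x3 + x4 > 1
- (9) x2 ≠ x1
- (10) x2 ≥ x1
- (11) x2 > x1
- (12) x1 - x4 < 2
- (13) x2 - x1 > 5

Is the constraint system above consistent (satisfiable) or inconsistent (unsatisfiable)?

Satisfiable

Take x1 = 0, x2 = 6, x3 = 2, x4 = 0. Then constraint 2: x4 + x1 = 0; constraint 6: x4 - x3 = -2, and every other listed constraint is also met.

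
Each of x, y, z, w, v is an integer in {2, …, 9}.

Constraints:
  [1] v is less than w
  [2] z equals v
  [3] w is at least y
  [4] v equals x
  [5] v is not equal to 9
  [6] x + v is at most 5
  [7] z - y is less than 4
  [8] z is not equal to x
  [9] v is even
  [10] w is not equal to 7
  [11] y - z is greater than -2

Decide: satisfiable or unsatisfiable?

From constraints 2 and 4, z = v = x, so z = x. But constraint 8 says z ≠ x. Contradiction.

Unsatisfiable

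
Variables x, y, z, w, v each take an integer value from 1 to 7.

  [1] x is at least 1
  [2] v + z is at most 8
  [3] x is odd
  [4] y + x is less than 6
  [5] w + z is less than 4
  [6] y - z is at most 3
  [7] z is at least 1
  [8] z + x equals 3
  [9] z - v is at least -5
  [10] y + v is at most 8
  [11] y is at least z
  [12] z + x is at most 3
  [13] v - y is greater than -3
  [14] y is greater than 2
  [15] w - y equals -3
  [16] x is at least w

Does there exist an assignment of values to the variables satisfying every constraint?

Satisfiable

The assignment x = 1, y = 4, z = 2, w = 1, v = 4 works:
  constraint 2 holds since v + z = 6.
  constraint 4 holds since y + x = 5.
The rest check out directly.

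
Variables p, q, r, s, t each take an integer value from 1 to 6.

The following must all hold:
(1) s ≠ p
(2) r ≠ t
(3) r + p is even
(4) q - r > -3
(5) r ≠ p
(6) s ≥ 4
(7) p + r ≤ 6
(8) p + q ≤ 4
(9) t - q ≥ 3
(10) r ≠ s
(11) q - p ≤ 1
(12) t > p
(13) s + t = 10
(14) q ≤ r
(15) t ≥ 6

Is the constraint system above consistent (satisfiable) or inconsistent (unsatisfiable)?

Take p = 1, q = 1, r = 3, s = 4, t = 6. Then constraint 4: q - r = -2; constraint 7: p + r = 4; constraint 8: p + q = 2, and every other listed constraint is also met.

Satisfiable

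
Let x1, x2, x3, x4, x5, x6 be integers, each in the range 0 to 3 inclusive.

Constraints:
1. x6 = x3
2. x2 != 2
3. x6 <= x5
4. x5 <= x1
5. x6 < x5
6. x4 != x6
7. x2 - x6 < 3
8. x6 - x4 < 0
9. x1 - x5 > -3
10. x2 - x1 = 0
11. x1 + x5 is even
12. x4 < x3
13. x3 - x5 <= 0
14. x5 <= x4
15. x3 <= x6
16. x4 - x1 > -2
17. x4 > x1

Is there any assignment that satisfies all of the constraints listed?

Unsatisfiable

Constraints 4, 5, 12, 15, and 17 give x6 < x5, x5 ≤ x1, x1 < x4, x4 < x3, x3 ≤ x6. Chaining: x6 < x5 ≤ x1 < x4 < x3 ≤ x6, which forces x6 < x6 — impossible.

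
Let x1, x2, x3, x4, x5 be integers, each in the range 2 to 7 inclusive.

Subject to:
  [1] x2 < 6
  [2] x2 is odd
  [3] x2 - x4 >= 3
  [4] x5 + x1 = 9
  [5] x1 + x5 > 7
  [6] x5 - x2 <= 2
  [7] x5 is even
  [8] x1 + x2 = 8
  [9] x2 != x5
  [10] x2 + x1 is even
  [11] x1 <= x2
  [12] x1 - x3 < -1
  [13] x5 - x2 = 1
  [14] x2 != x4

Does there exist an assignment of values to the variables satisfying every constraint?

Satisfiable

One satisfying assignment is x1 = 3, x2 = 5, x3 = 6, x4 = 2, x5 = 6.
For the less obvious constraints — constraint 3: x2 - x4 = 3; constraint 4: x5 + x1 = 9; constraint 5: x1 + x5 = 9 — and the others hold by inspection.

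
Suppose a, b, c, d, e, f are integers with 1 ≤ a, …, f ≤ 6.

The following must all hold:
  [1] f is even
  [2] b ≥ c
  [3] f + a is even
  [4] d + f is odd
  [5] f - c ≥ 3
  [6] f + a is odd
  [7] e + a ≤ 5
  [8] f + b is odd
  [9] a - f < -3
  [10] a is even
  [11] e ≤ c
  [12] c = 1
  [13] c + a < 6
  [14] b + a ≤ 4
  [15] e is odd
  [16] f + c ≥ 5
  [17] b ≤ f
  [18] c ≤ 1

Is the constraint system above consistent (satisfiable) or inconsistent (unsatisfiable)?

Constraint 1 makes f even and constraint 10 makes a even, so f + a must be even. Constraint 6 says f + a is odd — contradiction.

Unsatisfiable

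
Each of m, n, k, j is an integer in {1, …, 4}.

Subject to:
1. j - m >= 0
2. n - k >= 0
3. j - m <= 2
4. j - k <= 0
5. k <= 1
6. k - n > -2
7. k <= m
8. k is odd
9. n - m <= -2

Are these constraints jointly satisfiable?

Unsatisfiable

Constraints 1, 2, 4, and 9 give m − n ≥ 2, n − k ≥ 0, k − j ≥ 0, j − m ≥ 0.
Adding all 4 inequalities: the left sides telescope to 0, and the right sides sum to 2 + 0 + 0 + 0 = 2. So 0 ≥ 2, which is false.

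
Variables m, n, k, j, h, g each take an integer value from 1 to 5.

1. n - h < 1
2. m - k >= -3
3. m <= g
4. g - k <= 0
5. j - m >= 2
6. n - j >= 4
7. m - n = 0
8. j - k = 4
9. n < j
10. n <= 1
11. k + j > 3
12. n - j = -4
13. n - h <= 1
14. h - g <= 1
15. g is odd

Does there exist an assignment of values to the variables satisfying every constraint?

Unsatisfiable

Constraints 2, 4, 5, 6, 13, and 14 give j − m ≥ 2, m − k ≥ -3, k − g ≥ 0, g − h ≥ -1, h − n ≥ -1, n − j ≥ 4.
Adding all 6 inequalities: the left sides telescope to 0, and the right sides sum to 2 + (-3) + 0 + (-1) + (-1) + 4 = 1. So 0 ≥ 1, which is false.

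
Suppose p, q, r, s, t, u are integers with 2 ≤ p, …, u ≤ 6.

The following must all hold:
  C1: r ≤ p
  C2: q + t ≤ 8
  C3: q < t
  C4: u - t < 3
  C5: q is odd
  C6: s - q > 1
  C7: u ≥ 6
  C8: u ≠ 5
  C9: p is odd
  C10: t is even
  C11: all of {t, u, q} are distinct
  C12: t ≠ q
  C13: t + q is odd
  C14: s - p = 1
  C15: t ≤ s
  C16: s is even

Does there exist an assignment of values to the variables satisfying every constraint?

Satisfiable

One satisfying assignment is p = 5, q = 3, r = 5, s = 6, t = 4, u = 6.
For the less obvious constraints — constraint 2: q + t = 7; constraint 4: u - t = 2 — and the others hold by inspection.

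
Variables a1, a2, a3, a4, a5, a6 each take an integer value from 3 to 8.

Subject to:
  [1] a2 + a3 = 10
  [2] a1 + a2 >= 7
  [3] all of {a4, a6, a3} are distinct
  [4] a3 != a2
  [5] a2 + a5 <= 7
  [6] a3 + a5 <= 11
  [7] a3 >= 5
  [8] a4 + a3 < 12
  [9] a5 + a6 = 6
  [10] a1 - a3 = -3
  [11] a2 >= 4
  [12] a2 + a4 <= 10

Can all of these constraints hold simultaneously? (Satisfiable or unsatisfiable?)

Satisfiable

One satisfying assignment is a1 = 3, a2 = 4, a3 = 6, a4 = 5, a5 = 3, a6 = 3.
For the less obvious constraints — constraint 1: a2 + a3 = 10; constraint 2: a1 + a2 = 7 — and the others hold by inspection.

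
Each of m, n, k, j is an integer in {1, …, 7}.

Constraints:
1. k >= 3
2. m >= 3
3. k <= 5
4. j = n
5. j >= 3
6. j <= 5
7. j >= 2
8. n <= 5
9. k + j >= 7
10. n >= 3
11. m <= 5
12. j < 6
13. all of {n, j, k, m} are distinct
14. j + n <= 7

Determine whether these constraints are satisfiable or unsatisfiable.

Unsatisfiable

Constraints 1, 2, 3, 5, 6, 8, 10, and 11 confine each of n, j, k, m to the 3 values {3, …, 5}.
Constraint 13 requires all 4 of them to be distinct, but only 3 values are available — impossible by the pigeonhole principle.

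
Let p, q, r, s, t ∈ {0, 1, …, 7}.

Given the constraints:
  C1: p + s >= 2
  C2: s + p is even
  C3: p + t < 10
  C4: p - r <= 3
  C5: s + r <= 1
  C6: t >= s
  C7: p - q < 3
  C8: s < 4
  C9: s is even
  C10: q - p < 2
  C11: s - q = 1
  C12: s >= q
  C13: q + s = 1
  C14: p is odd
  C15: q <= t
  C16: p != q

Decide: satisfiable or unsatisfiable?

Unsatisfiable

Constraint 9 makes s even and constraint 14 makes p odd, so s + p must be odd. Constraint 2 says s + p is even — contradiction.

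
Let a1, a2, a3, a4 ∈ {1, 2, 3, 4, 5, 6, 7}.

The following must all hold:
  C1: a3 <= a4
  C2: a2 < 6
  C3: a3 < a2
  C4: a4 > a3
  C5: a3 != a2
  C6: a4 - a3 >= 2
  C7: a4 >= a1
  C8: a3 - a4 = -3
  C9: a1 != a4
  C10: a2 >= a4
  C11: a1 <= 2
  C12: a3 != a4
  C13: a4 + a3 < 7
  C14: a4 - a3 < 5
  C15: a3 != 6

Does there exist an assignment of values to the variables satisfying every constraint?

The assignment a1 = 1, a2 = 5, a3 = 1, a4 = 4 works:
  constraint 6 holds since a4 - a3 = 3.
  constraint 8 holds since a3 - a4 = -3.
  constraint 13 holds since a4 + a3 = 5.
The rest check out directly.

Satisfiable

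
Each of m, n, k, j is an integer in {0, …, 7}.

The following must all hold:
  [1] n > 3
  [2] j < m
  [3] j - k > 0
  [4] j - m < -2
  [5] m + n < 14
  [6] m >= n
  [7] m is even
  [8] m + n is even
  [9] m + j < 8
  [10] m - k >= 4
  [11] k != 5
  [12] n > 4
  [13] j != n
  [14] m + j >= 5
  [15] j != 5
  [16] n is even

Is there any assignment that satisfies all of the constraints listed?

Satisfiable

The assignment m = 6, n = 6, k = 0, j = 1 works:
  constraint 3 holds since j - k = 1.
  constraint 4 holds since j - m = -5.
The rest check out directly.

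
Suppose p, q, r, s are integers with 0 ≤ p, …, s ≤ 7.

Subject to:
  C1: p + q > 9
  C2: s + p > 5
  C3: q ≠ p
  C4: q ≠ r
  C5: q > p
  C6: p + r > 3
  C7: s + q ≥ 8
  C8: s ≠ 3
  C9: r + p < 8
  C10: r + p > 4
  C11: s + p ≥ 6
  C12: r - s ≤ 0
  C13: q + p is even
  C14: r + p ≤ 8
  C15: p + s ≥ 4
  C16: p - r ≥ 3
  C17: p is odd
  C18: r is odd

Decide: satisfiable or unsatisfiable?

Take p = 5, q = 7, r = 1, s = 1. Then constraint 1: p + q = 12; constraint 2: s + p = 6, and every other listed constraint is also met.

Satisfiable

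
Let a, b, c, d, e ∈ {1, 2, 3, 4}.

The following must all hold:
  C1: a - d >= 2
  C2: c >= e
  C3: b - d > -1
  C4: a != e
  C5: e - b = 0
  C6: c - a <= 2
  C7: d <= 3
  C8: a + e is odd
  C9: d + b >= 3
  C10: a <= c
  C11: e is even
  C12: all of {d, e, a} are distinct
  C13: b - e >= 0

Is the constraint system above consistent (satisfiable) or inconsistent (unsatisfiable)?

Satisfiable

Setting (a, b, c, d, e) = (3, 2, 3, 1, 2) satisfies everything: constraint 1: a - d = 2; constraint 3: b - d = 1; constraint 5: e - b = 0, and the others follow.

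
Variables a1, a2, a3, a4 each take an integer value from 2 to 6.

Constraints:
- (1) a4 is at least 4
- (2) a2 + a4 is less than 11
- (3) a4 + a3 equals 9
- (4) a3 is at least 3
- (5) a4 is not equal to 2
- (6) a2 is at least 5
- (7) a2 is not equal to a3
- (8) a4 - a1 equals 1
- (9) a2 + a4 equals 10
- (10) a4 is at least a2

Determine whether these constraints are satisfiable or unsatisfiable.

Setting (a1, a2, a3, a4) = (4, 5, 4, 5) satisfies everything: constraint 2: a2 + a4 = 10; constraint 3: a4 + a3 = 9, and the others follow.

Satisfiable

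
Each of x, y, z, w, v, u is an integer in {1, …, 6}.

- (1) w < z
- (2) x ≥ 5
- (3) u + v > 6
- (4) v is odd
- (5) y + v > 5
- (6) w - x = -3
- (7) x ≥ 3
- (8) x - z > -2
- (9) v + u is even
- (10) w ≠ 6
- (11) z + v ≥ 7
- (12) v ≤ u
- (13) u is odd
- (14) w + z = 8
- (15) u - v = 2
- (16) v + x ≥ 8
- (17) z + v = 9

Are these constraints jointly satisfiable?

One satisfying assignment is x = 5, y = 4, z = 6, w = 2, v = 3, u = 5.
For the less obvious constraints — constraint 3: u + v = 8; constraint 5: y + v = 7 — and the others hold by inspection.

Satisfiable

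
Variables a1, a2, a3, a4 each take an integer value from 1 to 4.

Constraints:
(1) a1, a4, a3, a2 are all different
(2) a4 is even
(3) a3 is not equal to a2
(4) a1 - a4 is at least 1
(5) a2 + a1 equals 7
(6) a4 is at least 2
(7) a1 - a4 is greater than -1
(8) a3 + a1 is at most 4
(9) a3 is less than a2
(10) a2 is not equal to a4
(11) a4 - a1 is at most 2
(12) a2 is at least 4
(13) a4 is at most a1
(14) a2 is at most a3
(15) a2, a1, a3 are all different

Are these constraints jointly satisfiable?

Unsatisfiable

From constraints 12 and 14: a3 ≥ a2 ≥ 4. From constraints 6 and 13: a1 ≥ a4 ≥ 2. Hence a3 + a1 ≥ 6. But constraint 8 requires a3 + a1 ≤ 4, and 4 < 6. Contradiction.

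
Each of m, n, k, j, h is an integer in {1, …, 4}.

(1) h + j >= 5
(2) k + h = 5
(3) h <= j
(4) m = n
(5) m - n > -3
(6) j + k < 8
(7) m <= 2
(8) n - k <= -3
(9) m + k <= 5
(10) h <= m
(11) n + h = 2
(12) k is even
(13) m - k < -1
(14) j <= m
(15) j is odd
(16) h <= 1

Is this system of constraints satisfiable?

From constraint 16: h ≤ 1. From constraints 7 and 14: j ≤ m ≤ 2. Hence h + j ≤ 3. But constraint 1 requires h + j ≥ 5, and 5 > 3. Contradiction.

Unsatisfiable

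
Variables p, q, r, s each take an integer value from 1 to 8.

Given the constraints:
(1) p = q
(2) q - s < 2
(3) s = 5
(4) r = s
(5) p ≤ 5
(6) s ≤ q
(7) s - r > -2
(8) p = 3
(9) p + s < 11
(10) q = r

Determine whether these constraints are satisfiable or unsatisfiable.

Unsatisfiable

Constraint 8 fixes p = 3 and constraint 3 fixes s = 5. Constraints 1, 4, and 10 give p = q = r = s, so p = s. But 3 ≠ 5 — contradiction.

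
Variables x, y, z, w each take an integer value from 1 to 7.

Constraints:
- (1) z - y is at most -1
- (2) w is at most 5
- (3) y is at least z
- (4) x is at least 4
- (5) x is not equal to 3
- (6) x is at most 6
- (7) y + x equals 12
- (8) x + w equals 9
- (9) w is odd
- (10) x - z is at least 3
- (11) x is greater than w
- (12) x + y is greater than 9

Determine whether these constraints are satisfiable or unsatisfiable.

Satisfiable

One satisfying assignment is x = 6, y = 6, z = 3, w = 3.
For the less obvious constraints — constraint 1: z - y = -3; constraint 7: y + x = 12 — and the others hold by inspection.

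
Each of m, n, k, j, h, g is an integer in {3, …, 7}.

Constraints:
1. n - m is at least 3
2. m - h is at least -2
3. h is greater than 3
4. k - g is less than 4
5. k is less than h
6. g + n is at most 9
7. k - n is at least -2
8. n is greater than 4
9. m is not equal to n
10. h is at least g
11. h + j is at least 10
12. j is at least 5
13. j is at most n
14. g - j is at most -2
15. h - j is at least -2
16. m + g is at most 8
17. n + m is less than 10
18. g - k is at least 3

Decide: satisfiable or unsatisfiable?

Constraints 1, 2, 7, 14, 15, and 18 give k − n ≥ -2, n − m ≥ 3, m − h ≥ -2, h − j ≥ -2, j − g ≥ 2, g − k ≥ 3.
Adding all 6 inequalities: the left sides telescope to 0, and the right sides sum to (-2) + 3 + (-2) + (-2) + 2 + 3 = 2. So 0 ≥ 2, which is false.

Unsatisfiable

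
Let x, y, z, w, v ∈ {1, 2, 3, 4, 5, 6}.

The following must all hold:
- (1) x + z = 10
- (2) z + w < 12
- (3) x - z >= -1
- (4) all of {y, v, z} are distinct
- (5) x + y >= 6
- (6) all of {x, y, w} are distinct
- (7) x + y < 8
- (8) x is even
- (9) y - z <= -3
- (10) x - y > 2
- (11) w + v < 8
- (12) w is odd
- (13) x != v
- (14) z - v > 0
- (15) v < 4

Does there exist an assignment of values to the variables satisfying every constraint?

Satisfiable

The assignment x = 6, y = 1, z = 4, w = 5, v = 2 works:
  constraint 1 holds since x + z = 10.
  constraint 2 holds since z + w = 9.
  constraint 3 holds since x - z = 2.
The rest check out directly.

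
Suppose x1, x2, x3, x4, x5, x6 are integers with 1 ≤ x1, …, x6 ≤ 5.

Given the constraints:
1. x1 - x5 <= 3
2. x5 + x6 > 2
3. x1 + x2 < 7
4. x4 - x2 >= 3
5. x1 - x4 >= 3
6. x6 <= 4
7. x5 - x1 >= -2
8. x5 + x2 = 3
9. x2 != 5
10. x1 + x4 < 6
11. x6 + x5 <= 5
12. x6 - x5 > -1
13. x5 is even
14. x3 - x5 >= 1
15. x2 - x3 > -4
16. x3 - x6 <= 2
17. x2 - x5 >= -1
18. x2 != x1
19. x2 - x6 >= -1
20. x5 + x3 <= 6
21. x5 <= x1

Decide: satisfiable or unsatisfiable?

Constraints 1, 4, 5, 14, 16, and 19 give x4 − x2 ≥ 3, x2 − x6 ≥ -1, x6 − x3 ≥ -2, x3 − x5 ≥ 1, x5 − x1 ≥ -3, x1 − x4 ≥ 3.
Adding all 6 inequalities: the left sides telescope to 0, and the right sides sum to 3 + (-1) + (-2) + 1 + (-3) + 3 = 1. So 0 ≥ 1, which is false.

Unsatisfiable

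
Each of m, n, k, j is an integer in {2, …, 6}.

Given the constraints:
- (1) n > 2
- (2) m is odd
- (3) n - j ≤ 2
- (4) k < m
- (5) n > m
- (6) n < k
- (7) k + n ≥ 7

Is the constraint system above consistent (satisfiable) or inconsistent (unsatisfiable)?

Unsatisfiable

Constraints 4, 5, and 6 give k < m, m < n, n < k. Chaining: k < m < n < k, which forces k < k — impossible.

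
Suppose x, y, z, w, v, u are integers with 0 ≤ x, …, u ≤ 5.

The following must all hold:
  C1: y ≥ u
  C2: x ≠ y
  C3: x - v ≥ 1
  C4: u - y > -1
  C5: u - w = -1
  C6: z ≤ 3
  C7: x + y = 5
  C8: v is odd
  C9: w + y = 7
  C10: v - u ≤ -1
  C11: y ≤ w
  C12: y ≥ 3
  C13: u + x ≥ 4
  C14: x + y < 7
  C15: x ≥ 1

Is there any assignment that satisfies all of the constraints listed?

Setting (x, y, z, w, v, u) = (2, 3, 2, 4, 1, 3) satisfies everything: constraint 3: x - v = 1; constraint 4: u - y = 0, and the others follow.

Satisfiable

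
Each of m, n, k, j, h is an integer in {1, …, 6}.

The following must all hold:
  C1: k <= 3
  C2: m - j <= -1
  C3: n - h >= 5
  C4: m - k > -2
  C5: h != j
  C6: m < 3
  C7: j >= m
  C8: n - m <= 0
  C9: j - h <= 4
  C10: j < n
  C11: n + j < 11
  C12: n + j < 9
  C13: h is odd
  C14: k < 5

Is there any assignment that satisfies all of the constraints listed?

Constraints 2, 3, 8, and 9 give h − j ≥ -4, j − m ≥ 1, m − n ≥ 0, n − h ≥ 5.
Adding all 4 inequalities: the left sides telescope to 0, and the right sides sum to (-4) + 1 + 0 + 5 = 2. So 0 ≥ 2, which is false.

Unsatisfiable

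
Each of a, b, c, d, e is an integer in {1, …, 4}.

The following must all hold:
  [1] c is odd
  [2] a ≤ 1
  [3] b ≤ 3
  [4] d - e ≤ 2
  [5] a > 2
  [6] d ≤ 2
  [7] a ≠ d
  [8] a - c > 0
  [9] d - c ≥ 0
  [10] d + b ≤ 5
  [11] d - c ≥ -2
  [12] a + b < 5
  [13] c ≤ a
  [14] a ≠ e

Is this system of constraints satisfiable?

From constraint 5: a ≥ 3. From constraint 2: a ≤ 1. But 1 < 3, so no value of a works.

Unsatisfiable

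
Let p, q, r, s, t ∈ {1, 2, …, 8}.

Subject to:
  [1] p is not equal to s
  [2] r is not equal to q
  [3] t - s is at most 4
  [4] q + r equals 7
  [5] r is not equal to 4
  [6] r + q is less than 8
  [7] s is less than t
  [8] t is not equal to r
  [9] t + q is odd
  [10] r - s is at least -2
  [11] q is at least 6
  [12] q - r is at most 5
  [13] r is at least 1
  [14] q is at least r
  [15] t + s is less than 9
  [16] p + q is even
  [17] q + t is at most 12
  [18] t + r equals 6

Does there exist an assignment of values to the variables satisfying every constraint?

Try p = 8, q = 6, r = 1, s = 3, t = 5.
Check constraint 3: t - s = 2; constraint 4: q + r = 7. The remaining constraints are straightforward to verify.

Satisfiable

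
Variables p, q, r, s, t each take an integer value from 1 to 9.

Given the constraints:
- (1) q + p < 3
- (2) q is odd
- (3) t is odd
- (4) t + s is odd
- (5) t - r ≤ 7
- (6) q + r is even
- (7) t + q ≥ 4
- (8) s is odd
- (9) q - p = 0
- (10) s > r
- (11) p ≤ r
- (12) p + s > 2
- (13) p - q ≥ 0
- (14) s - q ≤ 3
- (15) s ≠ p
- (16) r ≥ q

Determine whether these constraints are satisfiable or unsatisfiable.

Constraint 3 makes t odd and constraint 8 makes s odd, so t + s must be even. Constraint 4 says t + s is odd — contradiction.

Unsatisfiable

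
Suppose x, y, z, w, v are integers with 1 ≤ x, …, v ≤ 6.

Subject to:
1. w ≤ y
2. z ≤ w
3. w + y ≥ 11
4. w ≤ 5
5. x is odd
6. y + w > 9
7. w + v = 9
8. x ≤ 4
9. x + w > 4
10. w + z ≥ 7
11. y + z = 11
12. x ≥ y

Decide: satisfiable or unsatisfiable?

Unsatisfiable

From constraints 8 and 12: y ≤ x ≤ 4. From constraints 2 and 4: z ≤ w ≤ 5. Hence y + z ≤ 9. But constraint 11 requires y + z = 11, and 11 > 9. Contradiction.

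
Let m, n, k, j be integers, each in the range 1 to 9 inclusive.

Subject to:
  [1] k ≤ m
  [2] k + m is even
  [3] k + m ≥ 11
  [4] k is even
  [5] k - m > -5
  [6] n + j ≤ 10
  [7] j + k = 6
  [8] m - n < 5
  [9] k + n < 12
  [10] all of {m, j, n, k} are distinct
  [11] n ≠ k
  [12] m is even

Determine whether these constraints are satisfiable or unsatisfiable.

Satisfiable

One satisfying assignment is m = 8, n = 5, k = 4, j = 2.
For the less obvious constraints — constraint 3: k + m = 12; constraint 5: k - m = -4 — and the others hold by inspection.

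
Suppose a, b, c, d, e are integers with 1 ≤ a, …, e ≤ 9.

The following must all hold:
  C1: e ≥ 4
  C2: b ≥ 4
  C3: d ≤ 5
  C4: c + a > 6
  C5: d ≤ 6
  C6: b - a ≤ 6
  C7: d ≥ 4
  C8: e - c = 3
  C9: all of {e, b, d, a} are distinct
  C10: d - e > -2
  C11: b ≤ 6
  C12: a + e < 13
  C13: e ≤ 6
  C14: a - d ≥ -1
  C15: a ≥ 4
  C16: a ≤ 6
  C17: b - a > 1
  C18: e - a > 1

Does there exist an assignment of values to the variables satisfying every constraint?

Unsatisfiable

Constraints 1, 2, 5, 7, 11, 13, 15, and 16 confine each of e, b, d, a to the 3 values {4, …, 6}.
Constraint 9 requires all 4 of them to be distinct, but only 3 values are available — impossible by the pigeonhole principle.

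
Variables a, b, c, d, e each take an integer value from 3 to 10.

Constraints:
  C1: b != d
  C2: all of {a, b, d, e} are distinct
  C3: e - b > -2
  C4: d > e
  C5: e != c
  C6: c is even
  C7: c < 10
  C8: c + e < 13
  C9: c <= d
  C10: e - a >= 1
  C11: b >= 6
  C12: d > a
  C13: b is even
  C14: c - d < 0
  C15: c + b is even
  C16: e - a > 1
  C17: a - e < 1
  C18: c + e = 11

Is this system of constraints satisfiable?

Take a = 3, b = 6, c = 6, d = 7, e = 5. Then constraint 3: e - b = -1; constraint 8: c + e = 11, and every other listed constraint is also met.

Satisfiable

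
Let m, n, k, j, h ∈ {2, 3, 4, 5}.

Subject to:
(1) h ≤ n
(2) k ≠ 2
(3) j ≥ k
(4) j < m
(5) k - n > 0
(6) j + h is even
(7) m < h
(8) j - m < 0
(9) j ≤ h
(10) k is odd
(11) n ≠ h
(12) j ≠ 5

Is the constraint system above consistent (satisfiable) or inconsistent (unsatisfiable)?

Unsatisfiable

Constraints 1, 3, 4, 5, and 7 give m < h, h ≤ n, n < k, k ≤ j, j < m. Chaining: m < h ≤ n < k ≤ j < m, which forces m < m — impossible.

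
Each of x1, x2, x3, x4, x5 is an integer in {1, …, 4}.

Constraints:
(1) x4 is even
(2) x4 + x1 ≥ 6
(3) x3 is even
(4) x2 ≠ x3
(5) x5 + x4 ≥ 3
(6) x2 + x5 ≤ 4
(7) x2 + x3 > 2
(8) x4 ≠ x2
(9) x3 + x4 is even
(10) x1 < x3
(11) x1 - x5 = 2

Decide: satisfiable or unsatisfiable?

Try x1 = 3, x2 = 1, x3 = 4, x4 = 4, x5 = 1.
Check constraint 2: x4 + x1 = 7; constraint 5: x5 + x4 = 5; constraint 6: x2 + x5 = 2. The remaining constraints are straightforward to verify.

Satisfiable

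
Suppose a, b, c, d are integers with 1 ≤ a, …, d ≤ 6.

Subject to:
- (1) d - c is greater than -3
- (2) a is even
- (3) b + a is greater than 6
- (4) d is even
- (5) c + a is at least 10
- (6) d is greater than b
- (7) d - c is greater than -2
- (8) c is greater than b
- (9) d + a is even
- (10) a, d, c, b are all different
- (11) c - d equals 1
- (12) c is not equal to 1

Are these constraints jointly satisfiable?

The assignment a = 6, b = 2, c = 5, d = 4 works:
  constraint 1 holds since d - c = -1.
  constraint 3 holds since b + a = 8.
  constraint 5 holds since c + a = 11.
The rest check out directly.

Satisfiable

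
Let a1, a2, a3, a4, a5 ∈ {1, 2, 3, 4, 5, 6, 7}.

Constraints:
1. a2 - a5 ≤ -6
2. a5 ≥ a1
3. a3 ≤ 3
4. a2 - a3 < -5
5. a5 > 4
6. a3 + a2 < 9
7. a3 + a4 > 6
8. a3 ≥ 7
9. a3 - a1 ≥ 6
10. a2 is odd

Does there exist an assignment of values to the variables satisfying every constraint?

Unsatisfiable

From constraint 8: a3 ≥ 7. From constraint 3: a3 ≤ 3. But 3 < 7, so no value of a3 works.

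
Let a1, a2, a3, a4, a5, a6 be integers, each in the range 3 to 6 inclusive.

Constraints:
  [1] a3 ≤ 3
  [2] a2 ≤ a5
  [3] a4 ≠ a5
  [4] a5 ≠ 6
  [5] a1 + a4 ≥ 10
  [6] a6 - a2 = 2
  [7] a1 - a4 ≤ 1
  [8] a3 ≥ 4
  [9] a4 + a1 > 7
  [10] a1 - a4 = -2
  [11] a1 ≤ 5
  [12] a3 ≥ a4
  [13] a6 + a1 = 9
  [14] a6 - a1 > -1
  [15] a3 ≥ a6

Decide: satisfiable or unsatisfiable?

From constraint 11: a1 ≤ 5. From constraints 1 and 12: a4 ≤ a3 ≤ 3. Hence a1 + a4 ≤ 8. But constraint 5 requires a1 + a4 ≥ 10, and 10 > 8. Contradiction.

Unsatisfiable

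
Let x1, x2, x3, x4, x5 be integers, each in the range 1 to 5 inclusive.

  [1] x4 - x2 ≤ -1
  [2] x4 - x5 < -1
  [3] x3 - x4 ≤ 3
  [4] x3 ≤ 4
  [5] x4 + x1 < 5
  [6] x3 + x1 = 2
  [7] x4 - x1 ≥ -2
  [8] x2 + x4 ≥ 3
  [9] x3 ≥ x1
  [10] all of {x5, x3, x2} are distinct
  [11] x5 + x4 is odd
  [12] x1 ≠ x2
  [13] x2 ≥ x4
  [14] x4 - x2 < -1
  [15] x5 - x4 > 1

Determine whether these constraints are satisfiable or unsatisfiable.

One satisfying assignment is x1 = 1, x2 = 5, x3 = 1, x4 = 1, x5 = 4.
For the less obvious constraints — constraint 1: x4 - x2 = -4; constraint 2: x4 - x5 = -3 — and the others hold by inspection.

Satisfiable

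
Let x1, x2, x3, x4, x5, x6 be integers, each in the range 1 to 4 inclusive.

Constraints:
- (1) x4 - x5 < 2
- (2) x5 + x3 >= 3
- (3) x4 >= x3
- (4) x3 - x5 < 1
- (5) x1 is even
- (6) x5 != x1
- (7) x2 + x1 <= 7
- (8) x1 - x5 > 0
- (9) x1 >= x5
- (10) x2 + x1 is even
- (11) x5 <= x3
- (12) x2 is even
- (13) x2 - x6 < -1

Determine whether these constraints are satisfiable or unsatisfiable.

Satisfiable

Try x1 = 4, x2 = 2, x3 = 2, x4 = 2, x5 = 2, x6 = 4.
Check constraint 1: x4 - x5 = 0; constraint 2: x5 + x3 = 4. The remaining constraints are straightforward to verify.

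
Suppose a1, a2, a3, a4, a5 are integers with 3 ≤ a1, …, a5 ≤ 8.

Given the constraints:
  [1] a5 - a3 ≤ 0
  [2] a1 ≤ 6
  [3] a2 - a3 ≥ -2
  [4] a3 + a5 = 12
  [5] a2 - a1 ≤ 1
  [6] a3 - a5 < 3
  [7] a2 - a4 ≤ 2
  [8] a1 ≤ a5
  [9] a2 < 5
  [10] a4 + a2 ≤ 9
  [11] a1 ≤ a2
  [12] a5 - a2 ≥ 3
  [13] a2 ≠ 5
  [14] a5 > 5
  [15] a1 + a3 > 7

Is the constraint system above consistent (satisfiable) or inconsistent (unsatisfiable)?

Constraints 1, 3, and 12 give a5 − a2 ≥ 3, a2 − a3 ≥ -2, a3 − a5 ≥ 0.
Adding all 3 inequalities: the left sides telescope to 0, and the right sides sum to 3 + (-2) + 0 = 1. So 0 ≥ 1, which is false.

Unsatisfiable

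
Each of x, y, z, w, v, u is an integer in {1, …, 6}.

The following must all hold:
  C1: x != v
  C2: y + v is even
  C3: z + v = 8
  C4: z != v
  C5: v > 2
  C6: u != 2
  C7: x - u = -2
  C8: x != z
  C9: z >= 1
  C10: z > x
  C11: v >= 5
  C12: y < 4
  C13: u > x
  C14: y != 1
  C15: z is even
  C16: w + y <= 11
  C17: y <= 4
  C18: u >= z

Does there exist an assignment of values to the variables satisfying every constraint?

Take x = 1, y = 2, z = 2, w = 6, v = 6, u = 3. Then constraint 3: z + v = 8; constraint 7: x - u = -2, and every other listed constraint is also met.

Satisfiable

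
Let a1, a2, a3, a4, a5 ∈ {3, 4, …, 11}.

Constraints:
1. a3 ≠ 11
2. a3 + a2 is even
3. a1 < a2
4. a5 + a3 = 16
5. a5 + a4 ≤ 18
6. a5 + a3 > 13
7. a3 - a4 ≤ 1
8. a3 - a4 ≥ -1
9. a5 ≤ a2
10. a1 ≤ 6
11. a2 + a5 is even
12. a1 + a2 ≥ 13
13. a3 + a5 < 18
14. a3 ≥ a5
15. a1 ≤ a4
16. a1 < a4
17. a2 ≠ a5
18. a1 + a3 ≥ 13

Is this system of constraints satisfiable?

One satisfying assignment is a1 = 6, a2 = 9, a3 = 9, a4 = 10, a5 = 7.
For the less obvious constraints — constraint 4: a5 + a3 = 16; constraint 5: a5 + a4 = 17 — and the others hold by inspection.

Satisfiable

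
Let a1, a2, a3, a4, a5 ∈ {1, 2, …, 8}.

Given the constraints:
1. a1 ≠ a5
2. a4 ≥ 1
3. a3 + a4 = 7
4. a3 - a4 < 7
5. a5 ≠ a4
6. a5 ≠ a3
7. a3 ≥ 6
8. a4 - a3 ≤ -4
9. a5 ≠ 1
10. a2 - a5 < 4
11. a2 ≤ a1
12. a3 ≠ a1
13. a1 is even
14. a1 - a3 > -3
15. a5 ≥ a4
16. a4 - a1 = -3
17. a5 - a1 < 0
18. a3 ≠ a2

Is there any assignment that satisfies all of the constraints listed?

One satisfying assignment is a1 = 4, a2 = 3, a3 = 6, a4 = 1, a5 = 2.
For the less obvious constraints — constraint 3: a3 + a4 = 7; constraint 4: a3 - a4 = 5; constraint 8: a4 - a3 = -5 — and the others hold by inspection.

Satisfiable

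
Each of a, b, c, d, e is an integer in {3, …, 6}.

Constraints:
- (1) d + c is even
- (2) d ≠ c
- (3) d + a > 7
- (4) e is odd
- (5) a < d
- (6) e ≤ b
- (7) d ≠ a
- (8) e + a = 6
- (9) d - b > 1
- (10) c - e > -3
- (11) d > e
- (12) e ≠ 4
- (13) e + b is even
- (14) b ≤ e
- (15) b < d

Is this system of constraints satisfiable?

Satisfiable

Setting (a, b, c, d, e) = (3, 3, 3, 5, 3) satisfies everything: constraint 3: d + a = 8; constraint 8: e + a = 6, and the others follow.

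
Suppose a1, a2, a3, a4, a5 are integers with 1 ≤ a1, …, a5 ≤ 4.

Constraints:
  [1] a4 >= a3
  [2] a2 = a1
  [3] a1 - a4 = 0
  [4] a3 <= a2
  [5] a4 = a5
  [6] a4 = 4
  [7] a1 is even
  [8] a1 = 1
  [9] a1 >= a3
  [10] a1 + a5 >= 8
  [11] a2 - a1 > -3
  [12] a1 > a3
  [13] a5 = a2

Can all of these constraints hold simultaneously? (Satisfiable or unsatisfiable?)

Unsatisfiable

Constraint 6 fixes a4 = 4 and constraint 8 fixes a1 = 1. Constraints 2, 5, and 13 give a4 = a5 = a2 = a1, so a4 = a1. But 4 ≠ 1 — contradiction.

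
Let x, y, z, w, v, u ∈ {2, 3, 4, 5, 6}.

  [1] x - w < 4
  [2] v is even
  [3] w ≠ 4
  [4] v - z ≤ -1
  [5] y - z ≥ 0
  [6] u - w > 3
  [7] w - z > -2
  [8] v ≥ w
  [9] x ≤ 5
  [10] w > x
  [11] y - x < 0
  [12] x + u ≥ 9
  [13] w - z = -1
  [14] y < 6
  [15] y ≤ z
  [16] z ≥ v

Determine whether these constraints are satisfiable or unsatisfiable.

Constraints 4, 5, 8, 10, and 11 give v < z, z ≤ y, y < x, x < w, w ≤ v. Chaining: v < z ≤ y < x < w ≤ v, which forces v < v — impossible.

Unsatisfiable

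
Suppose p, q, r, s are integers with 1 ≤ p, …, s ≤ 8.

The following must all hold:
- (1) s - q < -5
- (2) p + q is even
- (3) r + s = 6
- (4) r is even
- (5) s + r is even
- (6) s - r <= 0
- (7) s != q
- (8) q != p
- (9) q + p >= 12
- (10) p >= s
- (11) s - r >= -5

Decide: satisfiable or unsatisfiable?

Satisfiable

Setting (p, q, r, s) = (6, 8, 4, 2) satisfies everything: constraint 1: s - q = -6; constraint 3: r + s = 6, and the others follow.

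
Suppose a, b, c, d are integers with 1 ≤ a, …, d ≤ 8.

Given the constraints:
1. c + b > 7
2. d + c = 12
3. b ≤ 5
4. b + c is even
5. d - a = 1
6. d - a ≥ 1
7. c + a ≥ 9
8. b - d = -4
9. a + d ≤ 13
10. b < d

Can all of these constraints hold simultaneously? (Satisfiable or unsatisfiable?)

Satisfiable

Take a = 5, b = 2, c = 6, d = 6. Then constraint 1: c + b = 8; constraint 2: d + c = 12; constraint 5: d - a = 1, and every other listed constraint is also met.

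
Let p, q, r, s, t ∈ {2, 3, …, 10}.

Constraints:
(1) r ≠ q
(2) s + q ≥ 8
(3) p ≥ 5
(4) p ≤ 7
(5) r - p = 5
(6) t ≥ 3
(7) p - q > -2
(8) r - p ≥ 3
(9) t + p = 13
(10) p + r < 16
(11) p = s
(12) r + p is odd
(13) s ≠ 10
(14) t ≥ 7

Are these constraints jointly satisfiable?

Satisfiable

Setting (p, q, r, s, t) = (5, 4, 10, 5, 8) satisfies everything: constraint 2: s + q = 9; constraint 5: r - p = 5; constraint 7: p - q = 1, and the others follow.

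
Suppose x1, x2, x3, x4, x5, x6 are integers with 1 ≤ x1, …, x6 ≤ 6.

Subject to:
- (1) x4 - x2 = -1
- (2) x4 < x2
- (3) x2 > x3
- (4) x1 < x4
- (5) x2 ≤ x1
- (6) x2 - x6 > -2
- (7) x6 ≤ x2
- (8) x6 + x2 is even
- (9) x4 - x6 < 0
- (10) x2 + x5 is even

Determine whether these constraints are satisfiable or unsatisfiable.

Constraints 4, 5, 7, and 9 give x6 ≤ x2, x2 ≤ x1, x1 < x4, x4 < x6. Chaining: x6 ≤ x2 ≤ x1 < x4 < x6, which forces x6 < x6 — impossible.

Unsatisfiable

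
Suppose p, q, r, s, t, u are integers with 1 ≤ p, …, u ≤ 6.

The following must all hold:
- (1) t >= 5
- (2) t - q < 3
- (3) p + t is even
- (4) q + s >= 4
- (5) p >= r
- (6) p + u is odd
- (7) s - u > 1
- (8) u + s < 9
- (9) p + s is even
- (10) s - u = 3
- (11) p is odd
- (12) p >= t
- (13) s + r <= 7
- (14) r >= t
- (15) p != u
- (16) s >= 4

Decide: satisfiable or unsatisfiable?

From constraint 16: s ≥ 4. From constraints 1 and 14: r ≥ t ≥ 5. Hence s + r ≥ 9. But constraint 13 requires s + r ≤ 7, and 7 < 9. Contradiction.

Unsatisfiable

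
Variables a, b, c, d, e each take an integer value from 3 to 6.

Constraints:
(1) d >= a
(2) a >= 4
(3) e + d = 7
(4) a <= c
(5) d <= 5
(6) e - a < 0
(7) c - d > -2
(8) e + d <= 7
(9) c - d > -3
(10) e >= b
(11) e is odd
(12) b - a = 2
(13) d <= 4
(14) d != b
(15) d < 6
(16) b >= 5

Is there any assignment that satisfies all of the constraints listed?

Unsatisfiable

From constraints 10 and 16: e ≥ b ≥ 5. From constraints 1 and 2: d ≥ a ≥ 4. Hence e + d ≥ 9. But constraint 8 requires e + d ≤ 7, and 7 < 9. Contradiction.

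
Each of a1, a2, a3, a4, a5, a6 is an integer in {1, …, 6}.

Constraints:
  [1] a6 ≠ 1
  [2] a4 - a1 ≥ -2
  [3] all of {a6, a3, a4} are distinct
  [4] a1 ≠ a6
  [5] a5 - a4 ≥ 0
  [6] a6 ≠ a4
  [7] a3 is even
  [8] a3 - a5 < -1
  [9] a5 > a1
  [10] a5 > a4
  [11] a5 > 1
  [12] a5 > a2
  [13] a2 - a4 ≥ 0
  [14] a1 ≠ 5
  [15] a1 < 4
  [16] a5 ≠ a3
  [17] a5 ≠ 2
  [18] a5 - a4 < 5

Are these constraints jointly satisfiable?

The assignment a1 = 3, a2 = 3, a3 = 2, a4 = 3, a5 = 6, a6 = 4 works:
  constraint 2 holds since a4 - a1 = 0.
  constraint 5 holds since a5 - a4 = 3.
The rest check out directly.

Satisfiable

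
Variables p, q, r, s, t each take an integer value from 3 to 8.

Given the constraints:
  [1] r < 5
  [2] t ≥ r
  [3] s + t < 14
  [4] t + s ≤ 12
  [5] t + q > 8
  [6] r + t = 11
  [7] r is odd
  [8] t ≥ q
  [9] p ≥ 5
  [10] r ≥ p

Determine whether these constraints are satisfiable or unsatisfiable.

From constraints 9 and 10: r ≥ p and p ≥ 5, so r ≥ 5. From constraint 1: r ≤ 4. But 4 < 5, so no value of r works.

Unsatisfiable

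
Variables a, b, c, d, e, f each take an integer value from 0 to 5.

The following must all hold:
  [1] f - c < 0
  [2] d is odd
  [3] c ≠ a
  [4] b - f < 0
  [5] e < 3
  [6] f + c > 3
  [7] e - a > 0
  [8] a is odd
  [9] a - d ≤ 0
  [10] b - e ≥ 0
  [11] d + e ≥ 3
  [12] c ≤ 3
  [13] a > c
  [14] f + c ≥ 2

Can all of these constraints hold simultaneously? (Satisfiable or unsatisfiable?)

Unsatisfiable

Constraints 1, 4, 7, 10, and 13 give e ≤ b, b < f, f < c, c < a, a < e. Chaining: e ≤ b < f < c < a < e, which forces e < e — impossible.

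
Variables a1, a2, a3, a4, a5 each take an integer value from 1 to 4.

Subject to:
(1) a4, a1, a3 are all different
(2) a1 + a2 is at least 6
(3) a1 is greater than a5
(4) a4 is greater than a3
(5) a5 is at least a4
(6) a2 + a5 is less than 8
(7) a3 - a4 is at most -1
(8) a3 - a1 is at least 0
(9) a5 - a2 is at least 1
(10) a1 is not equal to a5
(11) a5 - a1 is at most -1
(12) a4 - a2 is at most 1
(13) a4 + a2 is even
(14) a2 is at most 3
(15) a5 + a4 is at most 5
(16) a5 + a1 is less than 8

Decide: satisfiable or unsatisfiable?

Unsatisfiable

Constraints 7, 8, 9, 11, and 12 give a2 − a4 ≥ -1, a4 − a3 ≥ 1, a3 − a1 ≥ 0, a1 − a5 ≥ 1, a5 − a2 ≥ 1.
Adding all 5 inequalities: the left sides telescope to 0, and the right sides sum to (-1) + 1 + 0 + 1 + 1 = 2. So 0 ≥ 2, which is false.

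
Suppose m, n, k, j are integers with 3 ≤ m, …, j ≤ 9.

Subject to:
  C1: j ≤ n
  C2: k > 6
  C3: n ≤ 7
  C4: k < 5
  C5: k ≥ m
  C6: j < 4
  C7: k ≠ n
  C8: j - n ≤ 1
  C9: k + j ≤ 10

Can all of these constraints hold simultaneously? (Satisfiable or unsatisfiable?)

From constraint 2: k ≥ 7. From constraint 4: k ≤ 4. But 4 < 7, so no value of k works.

Unsatisfiable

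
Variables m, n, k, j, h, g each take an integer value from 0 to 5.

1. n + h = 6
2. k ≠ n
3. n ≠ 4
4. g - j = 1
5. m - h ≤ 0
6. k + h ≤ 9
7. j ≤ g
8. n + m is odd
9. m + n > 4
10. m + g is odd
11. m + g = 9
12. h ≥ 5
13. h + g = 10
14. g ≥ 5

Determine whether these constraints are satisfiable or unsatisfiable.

Take m = 4, n = 1, k = 4, j = 4, h = 5, g = 5. Then constraint 1: n + h = 6; constraint 4: g - j = 1; constraint 5: m - h = -1, and every other listed constraint is also met.

Satisfiable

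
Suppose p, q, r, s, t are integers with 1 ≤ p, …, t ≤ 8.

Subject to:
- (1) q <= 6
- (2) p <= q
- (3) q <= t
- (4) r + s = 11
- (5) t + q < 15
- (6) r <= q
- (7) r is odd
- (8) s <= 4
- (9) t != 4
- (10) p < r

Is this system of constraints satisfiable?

Unsatisfiable

From constraints 1 and 6: r ≤ q ≤ 6. From constraint 8: s ≤ 4. Hence r + s ≤ 10. But constraint 4 requires r + s = 11, and 11 > 10. Contradiction.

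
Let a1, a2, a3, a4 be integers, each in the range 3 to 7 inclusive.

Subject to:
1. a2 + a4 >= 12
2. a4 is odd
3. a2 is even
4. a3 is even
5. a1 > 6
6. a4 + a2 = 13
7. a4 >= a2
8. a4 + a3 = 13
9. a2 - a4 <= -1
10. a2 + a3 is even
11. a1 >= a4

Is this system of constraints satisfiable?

Satisfiable

Take a1 = 7, a2 = 6, a3 = 6, a4 = 7. Then constraint 1: a2 + a4 = 13; constraint 6: a4 + a2 = 13, and every other listed constraint is also met.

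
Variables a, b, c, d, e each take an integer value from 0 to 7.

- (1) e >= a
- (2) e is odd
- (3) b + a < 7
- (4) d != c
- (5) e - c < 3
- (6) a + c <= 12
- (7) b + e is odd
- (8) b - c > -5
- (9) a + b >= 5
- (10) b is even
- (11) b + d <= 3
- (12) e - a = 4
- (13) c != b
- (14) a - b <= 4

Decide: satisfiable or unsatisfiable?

Setting (a, b, c, d, e) = (3, 2, 6, 0, 7) satisfies everything: constraint 3: b + a = 5; constraint 5: e - c = 1; constraint 6: a + c = 9, and the others follow.

Satisfiable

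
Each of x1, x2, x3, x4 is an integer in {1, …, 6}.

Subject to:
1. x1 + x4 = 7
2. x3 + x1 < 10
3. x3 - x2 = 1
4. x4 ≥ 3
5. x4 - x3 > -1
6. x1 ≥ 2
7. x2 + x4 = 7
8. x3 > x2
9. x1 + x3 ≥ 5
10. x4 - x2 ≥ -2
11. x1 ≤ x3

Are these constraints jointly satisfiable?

Satisfiable

The assignment x1 = 3, x2 = 3, x3 = 4, x4 = 4 works:
  constraint 1 holds since x1 + x4 = 7.
  constraint 2 holds since x3 + x1 = 7.
  constraint 3 holds since x3 - x2 = 1.
The rest check out directly.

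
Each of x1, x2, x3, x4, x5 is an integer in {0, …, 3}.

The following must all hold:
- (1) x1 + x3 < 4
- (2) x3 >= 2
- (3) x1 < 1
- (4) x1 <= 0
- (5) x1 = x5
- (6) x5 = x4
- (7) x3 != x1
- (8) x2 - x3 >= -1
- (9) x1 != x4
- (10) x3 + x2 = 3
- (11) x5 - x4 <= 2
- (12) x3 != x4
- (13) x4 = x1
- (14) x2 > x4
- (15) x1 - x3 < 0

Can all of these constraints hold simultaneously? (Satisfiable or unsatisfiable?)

From constraints 5 and 6, x1 = x5 = x4, so x1 = x4. But constraint 9 says x1 ≠ x4. Contradiction.

Unsatisfiable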